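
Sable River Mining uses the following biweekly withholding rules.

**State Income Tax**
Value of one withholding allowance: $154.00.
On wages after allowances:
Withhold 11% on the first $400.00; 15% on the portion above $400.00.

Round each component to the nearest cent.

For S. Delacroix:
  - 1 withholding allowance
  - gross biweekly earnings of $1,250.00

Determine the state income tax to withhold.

State Income Tax: taxable = $1,250.00 − 1×$154.00 = $1,096.00
  $44.00 + 15% × ($1,096.00 − $400.00) = $44.00 + 15% × $696.00 = $148.40

$148.40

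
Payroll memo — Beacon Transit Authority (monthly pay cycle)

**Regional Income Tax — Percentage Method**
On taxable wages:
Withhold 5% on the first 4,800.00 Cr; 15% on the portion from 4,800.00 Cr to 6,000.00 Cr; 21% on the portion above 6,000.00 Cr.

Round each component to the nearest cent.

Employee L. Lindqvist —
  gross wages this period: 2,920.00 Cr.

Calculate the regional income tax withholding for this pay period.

146.00 Cr

Regional Income Tax: taxable = 2,920.00 Cr
  5% × 2,920.00 Cr = 146.00 Cr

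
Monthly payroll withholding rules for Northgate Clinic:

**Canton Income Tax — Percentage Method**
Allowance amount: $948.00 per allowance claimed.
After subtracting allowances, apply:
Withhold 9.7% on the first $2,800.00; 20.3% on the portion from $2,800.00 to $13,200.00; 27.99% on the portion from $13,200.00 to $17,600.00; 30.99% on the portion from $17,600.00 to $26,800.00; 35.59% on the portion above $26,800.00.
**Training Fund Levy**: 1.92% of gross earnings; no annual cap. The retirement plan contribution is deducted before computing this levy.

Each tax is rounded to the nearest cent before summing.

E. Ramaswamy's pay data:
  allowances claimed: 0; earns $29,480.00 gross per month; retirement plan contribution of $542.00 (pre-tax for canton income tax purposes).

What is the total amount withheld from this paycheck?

Canton Income Tax: taxable = $29,480.00 − $542.00 = $28,938.00
  $6,465.44 + 35.59% × ($28,938.00 − $26,800.00) = $6,465.44 + 35.59% × $2,138.00 = $7,226.35
Training Fund Levy: 1.92% × $28,938.00 = $555.61
Total: $7,226.35 + $555.61 = $7,781.96

$7,781.96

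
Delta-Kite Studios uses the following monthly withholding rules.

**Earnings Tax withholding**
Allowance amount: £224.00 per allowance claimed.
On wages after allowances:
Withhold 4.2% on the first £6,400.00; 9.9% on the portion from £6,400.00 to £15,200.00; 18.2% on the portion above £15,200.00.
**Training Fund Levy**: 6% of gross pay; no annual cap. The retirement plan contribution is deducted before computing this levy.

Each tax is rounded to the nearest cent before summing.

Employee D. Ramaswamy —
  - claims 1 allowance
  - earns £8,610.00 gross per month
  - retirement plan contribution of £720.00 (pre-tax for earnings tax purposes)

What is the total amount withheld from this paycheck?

£867.53

Earnings Tax: taxable = £8,610.00 − £720.00 − 1×£224.00 = £7,666.00
  £268.80 + 9.9% × (£7,666.00 − £6,400.00) = £268.80 + 9.9% × £1,266.00 = £394.13
Training Fund Levy: 6% × £7,890.00 = £473.40
Total: £394.13 + £473.40 = £867.53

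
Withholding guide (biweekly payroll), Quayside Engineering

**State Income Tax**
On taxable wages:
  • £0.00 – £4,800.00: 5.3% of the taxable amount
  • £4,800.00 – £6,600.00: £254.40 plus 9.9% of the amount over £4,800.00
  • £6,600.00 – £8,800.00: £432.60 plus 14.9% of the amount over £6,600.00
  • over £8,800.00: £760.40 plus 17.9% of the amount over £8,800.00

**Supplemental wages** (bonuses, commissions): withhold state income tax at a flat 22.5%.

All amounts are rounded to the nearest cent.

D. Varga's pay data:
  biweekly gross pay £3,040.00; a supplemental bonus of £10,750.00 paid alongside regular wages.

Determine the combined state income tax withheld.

State Income Tax: taxable = £3,040.00
  5.3% × £3,040.00 = £161.12
Supplemental (22.5% flat on bonus): 22.5% × £10,750.00 = £2,418.75
Total state income tax: £161.12 + £2,418.75 = £2,579.87

£2,579.87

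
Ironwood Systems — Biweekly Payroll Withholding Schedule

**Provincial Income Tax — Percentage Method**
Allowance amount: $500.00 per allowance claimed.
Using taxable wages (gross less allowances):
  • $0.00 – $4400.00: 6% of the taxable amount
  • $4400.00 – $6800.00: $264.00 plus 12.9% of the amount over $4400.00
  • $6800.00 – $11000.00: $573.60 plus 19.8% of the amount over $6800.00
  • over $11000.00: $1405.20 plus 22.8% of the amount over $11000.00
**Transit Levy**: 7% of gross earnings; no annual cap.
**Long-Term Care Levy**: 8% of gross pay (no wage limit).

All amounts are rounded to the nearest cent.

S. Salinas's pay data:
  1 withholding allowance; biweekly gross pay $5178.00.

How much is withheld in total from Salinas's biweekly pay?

$1076.56

Provincial Income Tax: taxable = $5178.00 − 1×$500.00 = $4678.00
  $264.00 + 12.9% × ($4678.00 − $4400.00) = $264.00 + 12.9% × $278.00 = $299.86
Transit Levy: 7% × $5178.00 = $362.46
Long-Term Care Levy: 8% × $5178.00 = $414.24
Total: $299.86 + $362.46 + $414.24 = $1076.56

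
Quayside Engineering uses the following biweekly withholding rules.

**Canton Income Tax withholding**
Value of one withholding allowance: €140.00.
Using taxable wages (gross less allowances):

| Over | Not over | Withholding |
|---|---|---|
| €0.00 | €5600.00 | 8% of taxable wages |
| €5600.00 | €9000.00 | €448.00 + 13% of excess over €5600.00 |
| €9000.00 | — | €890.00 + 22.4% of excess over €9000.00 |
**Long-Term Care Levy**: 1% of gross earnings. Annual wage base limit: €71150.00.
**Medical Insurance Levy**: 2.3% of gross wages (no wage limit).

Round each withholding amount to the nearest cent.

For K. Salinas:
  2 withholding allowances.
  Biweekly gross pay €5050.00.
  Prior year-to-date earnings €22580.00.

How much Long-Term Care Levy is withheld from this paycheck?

Long-Term Care Levy: 1% × €5050.00 = €50.50

€50.50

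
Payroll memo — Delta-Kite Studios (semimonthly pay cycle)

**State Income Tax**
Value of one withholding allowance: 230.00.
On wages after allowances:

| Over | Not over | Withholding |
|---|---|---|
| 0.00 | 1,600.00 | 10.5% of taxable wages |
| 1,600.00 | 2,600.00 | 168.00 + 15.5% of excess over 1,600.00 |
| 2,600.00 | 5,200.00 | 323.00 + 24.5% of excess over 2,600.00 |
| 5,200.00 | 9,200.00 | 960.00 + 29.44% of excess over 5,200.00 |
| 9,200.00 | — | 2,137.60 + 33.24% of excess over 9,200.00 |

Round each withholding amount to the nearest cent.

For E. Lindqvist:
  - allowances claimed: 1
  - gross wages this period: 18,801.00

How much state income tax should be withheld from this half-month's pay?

State Income Tax: taxable = 18,801.00 − 1×230.00 = 18,571.00
  2,137.60 + 33.24% × (18,571.00 − 9,200.00) = 2,137.60 + 33.24% × 9,371.00 = 5,252.52

5,252.52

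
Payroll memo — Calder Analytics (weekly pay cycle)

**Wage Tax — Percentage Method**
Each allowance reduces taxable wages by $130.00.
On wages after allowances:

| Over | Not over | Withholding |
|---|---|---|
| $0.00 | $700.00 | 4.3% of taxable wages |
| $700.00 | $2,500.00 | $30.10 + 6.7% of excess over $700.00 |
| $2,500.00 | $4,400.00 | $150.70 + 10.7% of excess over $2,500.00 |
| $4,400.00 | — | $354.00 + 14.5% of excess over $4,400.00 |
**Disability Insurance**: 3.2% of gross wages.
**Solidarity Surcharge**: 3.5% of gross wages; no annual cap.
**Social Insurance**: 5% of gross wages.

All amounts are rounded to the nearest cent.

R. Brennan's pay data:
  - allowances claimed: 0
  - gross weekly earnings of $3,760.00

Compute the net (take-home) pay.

Wage Tax: taxable = $3,760.00
  $150.70 + 10.7% × ($3,760.00 − $2,500.00) = $150.70 + 10.7% × $1,260.00 = $285.52
Disability Insurance: 3.2% × $3,760.00 = $120.32
Solidarity Surcharge: 3.5% × $3,760.00 = $131.60
Social Insurance: 5% × $3,760.00 = $188.00
Total withheld: $285.52 + $120.32 + $131.60 + $188.00 = $725.44
Net pay: $3,760.00 − $725.44 = $3,034.56

$3,034.56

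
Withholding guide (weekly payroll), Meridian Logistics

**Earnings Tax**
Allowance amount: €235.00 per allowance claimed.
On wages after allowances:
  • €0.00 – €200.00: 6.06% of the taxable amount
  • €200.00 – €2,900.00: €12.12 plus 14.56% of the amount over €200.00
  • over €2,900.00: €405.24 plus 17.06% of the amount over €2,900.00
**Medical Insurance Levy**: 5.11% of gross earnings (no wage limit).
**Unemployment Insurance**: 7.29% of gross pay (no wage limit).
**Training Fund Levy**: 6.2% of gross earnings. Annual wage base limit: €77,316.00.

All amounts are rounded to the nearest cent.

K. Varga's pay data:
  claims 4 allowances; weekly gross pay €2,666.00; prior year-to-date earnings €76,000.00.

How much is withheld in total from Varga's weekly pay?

€646.48

Earnings Tax: taxable = €2,666.00 − 4×€235.00 = €1,726.00
  €12.12 + 14.56% × (€1,726.00 − €200.00) = €12.12 + 14.56% × €1,526.00 = €234.31
Medical Insurance Levy: 5.11% × €2,666.00 = €136.23
Unemployment Insurance: 7.29% × €2,666.00 = €194.35
Training Fund Levy: cap €77,316.00 − YTD €76,000.00 = €1,316.00 subject; 6.2% × €1,316.00 = €81.59
Total: €234.31 + €136.23 + €194.35 + €81.59 = €646.48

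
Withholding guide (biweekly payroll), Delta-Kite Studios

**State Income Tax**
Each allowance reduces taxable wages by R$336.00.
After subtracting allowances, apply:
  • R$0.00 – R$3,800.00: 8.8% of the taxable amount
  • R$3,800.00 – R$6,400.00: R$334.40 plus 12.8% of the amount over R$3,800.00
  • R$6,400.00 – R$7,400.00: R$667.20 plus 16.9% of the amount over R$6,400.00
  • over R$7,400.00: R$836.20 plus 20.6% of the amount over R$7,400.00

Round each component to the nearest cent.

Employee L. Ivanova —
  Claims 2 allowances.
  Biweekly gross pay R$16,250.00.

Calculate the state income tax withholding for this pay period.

State Income Tax: taxable = R$16,250.00 − 2×R$336.00 = R$15,578.00
  R$836.20 + 20.6% × (R$15,578.00 − R$7,400.00) = R$836.20 + 20.6% × R$8,178.00 = R$2,520.87

R$2,520.87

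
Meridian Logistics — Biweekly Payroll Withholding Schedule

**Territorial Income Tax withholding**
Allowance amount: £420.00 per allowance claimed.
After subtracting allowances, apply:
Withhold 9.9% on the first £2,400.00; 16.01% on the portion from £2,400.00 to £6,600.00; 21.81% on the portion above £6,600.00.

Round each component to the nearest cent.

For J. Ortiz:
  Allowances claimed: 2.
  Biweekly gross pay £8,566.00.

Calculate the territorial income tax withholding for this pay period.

£1,155.60

Territorial Income Tax: taxable = £8,566.00 − 2×£420.00 = £7,726.00
  £910.02 + 21.81% × (£7,726.00 − £6,600.00) = £910.02 + 21.81% × £1,126.00 = £1,155.60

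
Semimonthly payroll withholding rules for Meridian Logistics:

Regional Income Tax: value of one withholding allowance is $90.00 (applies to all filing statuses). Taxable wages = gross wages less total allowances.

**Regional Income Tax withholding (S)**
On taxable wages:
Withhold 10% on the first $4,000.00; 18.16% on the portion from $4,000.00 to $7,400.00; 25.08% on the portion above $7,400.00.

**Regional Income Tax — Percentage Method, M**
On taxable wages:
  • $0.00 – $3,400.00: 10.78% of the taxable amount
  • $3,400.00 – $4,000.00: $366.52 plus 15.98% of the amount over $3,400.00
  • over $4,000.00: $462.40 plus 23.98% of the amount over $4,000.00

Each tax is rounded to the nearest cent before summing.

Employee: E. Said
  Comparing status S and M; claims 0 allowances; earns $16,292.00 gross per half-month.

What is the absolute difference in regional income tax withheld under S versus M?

Regional Income Tax (S): taxable = $16,292.00
  $1,017.44 + 25.08% × ($16,292.00 − $7,400.00) = $1,017.44 + 25.08% × $8,892.00 = $3,247.55
Regional Income Tax (M): taxable = $16,292.00
  $462.40 + 23.98% × ($16,292.00 − $4,000.00) = $462.40 + 23.98% × $12,292.00 = $3,410.02
Difference: |$3,247.55 − $3,410.02| = $162.47 (higher under M)

$162.47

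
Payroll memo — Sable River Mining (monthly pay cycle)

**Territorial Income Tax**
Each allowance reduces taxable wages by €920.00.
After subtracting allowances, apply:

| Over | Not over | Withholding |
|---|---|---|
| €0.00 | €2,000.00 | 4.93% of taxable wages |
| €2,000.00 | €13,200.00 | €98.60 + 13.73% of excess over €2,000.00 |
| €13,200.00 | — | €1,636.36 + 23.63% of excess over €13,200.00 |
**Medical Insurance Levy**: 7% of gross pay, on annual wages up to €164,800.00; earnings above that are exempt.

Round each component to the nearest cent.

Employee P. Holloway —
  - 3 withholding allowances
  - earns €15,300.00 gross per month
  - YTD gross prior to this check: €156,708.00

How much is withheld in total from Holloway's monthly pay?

€2,112.18

Territorial Income Tax: taxable = €15,300.00 − 3×€920.00 = €12,540.00
  €98.60 + 13.73% × (€12,540.00 − €2,000.00) = €98.60 + 13.73% × €10,540.00 = €1,545.74
Medical Insurance Levy: cap €164,800.00 − YTD €156,708.00 = €8,092.00 subject; 7% × €8,092.00 = €566.44
Total: €1,545.74 + €566.44 = €2,112.18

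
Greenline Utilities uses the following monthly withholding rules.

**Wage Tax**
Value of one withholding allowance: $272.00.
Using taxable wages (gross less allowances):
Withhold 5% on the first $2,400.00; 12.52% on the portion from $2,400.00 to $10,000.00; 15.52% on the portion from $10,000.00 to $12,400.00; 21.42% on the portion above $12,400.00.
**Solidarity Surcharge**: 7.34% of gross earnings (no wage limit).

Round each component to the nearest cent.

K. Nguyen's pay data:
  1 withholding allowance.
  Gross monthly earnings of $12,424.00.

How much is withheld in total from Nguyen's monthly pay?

Wage Tax: taxable = $12,424.00 − 1×$272.00 = $12,152.00
  $1,071.52 + 15.52% × ($12,152.00 − $10,000.00) = $1,071.52 + 15.52% × $2,152.00 = $1,405.51
Solidarity Surcharge: 7.34% × $12,424.00 = $911.92
Total: $1,405.51 + $911.92 = $2,317.43

$2,317.43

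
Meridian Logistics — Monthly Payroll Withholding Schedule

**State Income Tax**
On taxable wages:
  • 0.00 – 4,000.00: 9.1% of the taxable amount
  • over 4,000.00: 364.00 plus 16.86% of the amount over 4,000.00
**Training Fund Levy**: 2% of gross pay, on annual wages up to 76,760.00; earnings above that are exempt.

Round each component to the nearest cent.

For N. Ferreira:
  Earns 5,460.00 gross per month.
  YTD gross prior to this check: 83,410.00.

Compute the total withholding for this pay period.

State Income Tax: taxable = 5,460.00
  364.00 + 16.86% × (5,460.00 − 4,000.00) = 364.00 + 16.86% × 1,460.00 = 610.16
Training Fund Levy: YTD 83,410.00 ≥ cap 76,760.00 → 0.00
Total: 610.16 + 0.00 = 610.16

610.16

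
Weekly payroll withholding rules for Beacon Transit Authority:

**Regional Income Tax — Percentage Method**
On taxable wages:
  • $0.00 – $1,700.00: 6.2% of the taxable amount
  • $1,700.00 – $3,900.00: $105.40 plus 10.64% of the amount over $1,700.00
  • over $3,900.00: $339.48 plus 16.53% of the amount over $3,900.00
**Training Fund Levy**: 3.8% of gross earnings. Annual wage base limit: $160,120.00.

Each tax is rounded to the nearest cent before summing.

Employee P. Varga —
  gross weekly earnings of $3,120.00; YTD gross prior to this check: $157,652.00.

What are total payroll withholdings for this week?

Regional Income Tax: taxable = $3,120.00
  $105.40 + 10.64% × ($3,120.00 − $1,700.00) = $105.40 + 10.64% × $1,420.00 = $256.49
Training Fund Levy: cap $160,120.00 − YTD $157,652.00 = $2,468.00 subject; 3.8% × $2,468.00 = $93.78
Total: $256.49 + $93.78 = $350.27

$350.27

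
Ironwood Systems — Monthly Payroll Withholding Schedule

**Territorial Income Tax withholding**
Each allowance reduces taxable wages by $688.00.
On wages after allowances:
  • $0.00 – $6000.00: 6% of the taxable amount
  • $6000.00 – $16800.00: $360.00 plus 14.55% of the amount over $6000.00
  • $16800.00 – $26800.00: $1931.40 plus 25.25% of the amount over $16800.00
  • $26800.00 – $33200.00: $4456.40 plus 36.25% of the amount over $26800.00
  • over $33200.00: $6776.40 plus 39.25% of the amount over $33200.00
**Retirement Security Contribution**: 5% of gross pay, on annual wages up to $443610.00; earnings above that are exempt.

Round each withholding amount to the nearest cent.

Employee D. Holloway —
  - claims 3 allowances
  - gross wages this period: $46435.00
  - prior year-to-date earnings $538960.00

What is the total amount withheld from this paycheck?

Territorial Income Tax: taxable = $46435.00 − 3×$688.00 = $44371.00
  $6776.40 + 39.25% × ($44371.00 − $33200.00) = $6776.40 + 39.25% × $11171.00 = $11161.02
Retirement Security Contribution: YTD $538960.00 ≥ cap $443610.00 → $0.00
Total: $11161.02 + $0.00 = $11161.02

$11161.02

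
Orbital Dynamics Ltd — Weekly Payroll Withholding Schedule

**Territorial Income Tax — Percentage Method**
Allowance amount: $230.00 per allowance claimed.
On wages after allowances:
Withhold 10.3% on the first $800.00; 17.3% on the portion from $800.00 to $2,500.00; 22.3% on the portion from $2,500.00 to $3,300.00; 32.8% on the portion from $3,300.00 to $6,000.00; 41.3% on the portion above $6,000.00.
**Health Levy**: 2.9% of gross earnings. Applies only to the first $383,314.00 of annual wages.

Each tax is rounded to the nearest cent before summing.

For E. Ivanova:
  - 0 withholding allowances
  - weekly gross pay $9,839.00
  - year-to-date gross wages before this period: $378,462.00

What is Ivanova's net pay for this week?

$6,672.28

Territorial Income Tax: taxable = $9,839.00
  $1,440.50 + 41.3% × ($9,839.00 − $6,000.00) = $1,440.50 + 41.3% × $3,839.00 = $3,026.01
Health Levy: cap $383,314.00 − YTD $378,462.00 = $4,852.00 subject; 2.9% × $4,852.00 = $140.71
Total withheld: $3,026.01 + $140.71 = $3,166.72
Net pay: $9,839.00 − $3,166.72 = $6,672.28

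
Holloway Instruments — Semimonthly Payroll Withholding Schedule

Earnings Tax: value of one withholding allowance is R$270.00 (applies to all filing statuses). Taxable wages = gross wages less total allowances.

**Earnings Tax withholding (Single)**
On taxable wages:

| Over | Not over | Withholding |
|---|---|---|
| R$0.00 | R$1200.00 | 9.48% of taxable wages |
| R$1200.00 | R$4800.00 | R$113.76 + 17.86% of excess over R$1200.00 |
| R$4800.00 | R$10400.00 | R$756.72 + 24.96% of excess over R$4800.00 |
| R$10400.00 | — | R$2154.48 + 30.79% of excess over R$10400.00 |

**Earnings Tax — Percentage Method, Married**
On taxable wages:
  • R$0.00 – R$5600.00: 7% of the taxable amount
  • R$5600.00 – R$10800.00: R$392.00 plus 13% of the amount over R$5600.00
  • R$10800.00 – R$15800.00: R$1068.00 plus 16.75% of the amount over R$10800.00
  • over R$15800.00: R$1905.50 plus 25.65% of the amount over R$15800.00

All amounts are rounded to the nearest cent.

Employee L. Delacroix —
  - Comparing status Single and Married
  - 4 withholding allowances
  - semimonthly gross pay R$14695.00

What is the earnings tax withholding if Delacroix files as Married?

Earnings Tax (Married): taxable = R$14695.00 − 4×R$270.00 = R$13615.00
  R$1068.00 + 16.75% × (R$13615.00 − R$10800.00) = R$1068.00 + 16.75% × R$2815.00 = R$1539.51

R$1539.51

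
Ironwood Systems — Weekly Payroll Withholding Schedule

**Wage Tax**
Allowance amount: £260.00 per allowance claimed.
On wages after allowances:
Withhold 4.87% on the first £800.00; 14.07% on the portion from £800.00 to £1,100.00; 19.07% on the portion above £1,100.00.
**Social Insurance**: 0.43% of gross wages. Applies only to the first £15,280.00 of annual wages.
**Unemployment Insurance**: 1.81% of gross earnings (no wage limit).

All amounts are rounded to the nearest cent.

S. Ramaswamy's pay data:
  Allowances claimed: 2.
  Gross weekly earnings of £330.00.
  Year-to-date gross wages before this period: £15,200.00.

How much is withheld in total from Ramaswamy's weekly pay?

£6.31

Wage Tax: taxable = £330.00 − 2×£260.00 = £-190.00
  Taxable ≤ 0 → £0.00
Social Insurance: cap £15,280.00 − YTD £15,200.00 = £80.00 subject; 0.43% × £80.00 = £0.34
Unemployment Insurance: 1.81% × £330.00 = £5.97
Total: £0.00 + £0.34 + £5.97 = £6.31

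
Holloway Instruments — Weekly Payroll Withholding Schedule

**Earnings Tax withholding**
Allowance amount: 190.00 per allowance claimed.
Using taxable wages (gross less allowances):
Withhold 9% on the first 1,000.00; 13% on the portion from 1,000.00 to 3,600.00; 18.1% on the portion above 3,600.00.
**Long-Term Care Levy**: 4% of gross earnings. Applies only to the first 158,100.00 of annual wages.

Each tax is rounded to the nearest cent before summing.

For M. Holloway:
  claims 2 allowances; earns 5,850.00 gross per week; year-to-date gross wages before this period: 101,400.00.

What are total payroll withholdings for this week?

1,000.47

Earnings Tax: taxable = 5,850.00 − 2×190.00 = 5,470.00
  428.00 + 18.1% × (5,470.00 − 3,600.00) = 428.00 + 18.1% × 1,870.00 = 766.47
Long-Term Care Levy: 4% × 5,850.00 = 234.00
Total: 766.47 + 234.00 = 1,000.47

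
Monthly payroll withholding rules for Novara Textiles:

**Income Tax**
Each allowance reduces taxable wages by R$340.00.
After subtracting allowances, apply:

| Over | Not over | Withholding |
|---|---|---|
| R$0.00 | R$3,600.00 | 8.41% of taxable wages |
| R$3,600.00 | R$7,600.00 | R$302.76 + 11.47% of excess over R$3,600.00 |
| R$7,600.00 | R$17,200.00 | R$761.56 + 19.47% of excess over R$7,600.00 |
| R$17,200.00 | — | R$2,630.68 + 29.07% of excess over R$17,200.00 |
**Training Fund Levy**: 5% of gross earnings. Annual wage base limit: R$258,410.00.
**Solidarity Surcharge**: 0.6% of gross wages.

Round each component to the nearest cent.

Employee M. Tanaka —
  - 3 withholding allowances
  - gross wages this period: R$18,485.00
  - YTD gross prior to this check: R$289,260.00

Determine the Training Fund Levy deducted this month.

Training Fund Levy: YTD R$289,260.00 ≥ cap R$258,410.00 → R$0.00

R$0.00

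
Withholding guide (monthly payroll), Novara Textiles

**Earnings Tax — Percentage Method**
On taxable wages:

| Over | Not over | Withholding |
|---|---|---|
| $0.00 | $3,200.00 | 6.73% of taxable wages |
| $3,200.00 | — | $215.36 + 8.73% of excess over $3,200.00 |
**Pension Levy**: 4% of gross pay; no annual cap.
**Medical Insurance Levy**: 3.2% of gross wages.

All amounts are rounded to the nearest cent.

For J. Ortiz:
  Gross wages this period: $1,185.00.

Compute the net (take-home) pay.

$1,019.93

Earnings Tax: taxable = $1,185.00
  6.73% × $1,185.00 = $79.75
Pension Levy: 4% × $1,185.00 = $47.40
Medical Insurance Levy: 3.2% × $1,185.00 = $37.92
Total withheld: $79.75 + $47.40 + $37.92 = $165.07
Net pay: $1,185.00 − $165.07 = $1,019.93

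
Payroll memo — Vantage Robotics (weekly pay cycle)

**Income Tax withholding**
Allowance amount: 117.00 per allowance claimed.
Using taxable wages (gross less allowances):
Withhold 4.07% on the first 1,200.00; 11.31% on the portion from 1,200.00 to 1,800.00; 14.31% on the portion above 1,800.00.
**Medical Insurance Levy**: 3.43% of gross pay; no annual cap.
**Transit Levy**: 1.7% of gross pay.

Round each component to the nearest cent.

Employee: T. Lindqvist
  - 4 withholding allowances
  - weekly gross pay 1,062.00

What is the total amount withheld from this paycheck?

Income Tax: taxable = 1,062.00 − 4×117.00 = 594.00
  4.07% × 594.00 = 24.18
Medical Insurance Levy: 3.43% × 1,062.00 = 36.43
Transit Levy: 1.7% × 1,062.00 = 18.05
Total: 24.18 + 36.43 + 18.05 = 78.66

78.66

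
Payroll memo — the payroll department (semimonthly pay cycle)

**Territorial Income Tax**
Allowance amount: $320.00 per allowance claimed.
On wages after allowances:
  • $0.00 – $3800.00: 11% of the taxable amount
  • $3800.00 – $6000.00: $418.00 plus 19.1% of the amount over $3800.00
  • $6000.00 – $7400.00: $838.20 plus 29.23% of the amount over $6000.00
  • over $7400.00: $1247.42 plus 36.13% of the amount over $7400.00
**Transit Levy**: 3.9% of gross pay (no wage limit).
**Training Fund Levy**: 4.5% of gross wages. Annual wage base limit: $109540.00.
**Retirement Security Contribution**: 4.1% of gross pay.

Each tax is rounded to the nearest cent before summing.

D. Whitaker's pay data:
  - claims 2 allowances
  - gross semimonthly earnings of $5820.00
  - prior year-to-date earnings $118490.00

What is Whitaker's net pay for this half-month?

Territorial Income Tax: taxable = $5820.00 − 2×$320.00 = $5180.00
  $418.00 + 19.1% × ($5180.00 − $3800.00) = $418.00 + 19.1% × $1380.00 = $681.58
Transit Levy: 3.9% × $5820.00 = $226.98
Training Fund Levy: YTD $118490.00 ≥ cap $109540.00 → $0.00
Retirement Security Contribution: 4.1% × $5820.00 = $238.62
Total withheld: $681.58 + $226.98 + $0.00 + $238.62 = $1147.18
Net pay: $5820.00 − $1147.18 = $4672.82

$4672.82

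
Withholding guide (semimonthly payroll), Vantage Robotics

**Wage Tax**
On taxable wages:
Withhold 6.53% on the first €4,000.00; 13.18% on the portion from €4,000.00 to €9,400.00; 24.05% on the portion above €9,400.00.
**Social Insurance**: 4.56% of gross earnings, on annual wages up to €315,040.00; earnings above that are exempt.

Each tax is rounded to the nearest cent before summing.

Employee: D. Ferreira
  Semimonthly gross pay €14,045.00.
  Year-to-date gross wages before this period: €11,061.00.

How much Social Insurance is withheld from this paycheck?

€640.45

Social Insurance: 4.56% × €14,045.00 = €640.45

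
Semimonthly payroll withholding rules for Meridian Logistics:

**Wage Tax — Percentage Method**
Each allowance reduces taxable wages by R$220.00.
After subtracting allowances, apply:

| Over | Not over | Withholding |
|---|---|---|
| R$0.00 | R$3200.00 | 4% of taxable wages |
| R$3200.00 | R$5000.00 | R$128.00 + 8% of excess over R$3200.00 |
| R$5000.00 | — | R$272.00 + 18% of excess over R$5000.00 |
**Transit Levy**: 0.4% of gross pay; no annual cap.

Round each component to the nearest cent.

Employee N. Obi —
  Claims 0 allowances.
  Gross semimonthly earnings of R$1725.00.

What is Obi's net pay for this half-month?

R$1649.10

Wage Tax: taxable = R$1725.00
  4% × R$1725.00 = R$69.00
Transit Levy: 0.4% × R$1725.00 = R$6.90
Total withheld: R$69.00 + R$6.90 = R$75.90
Net pay: R$1725.00 − R$75.90 = R$1649.10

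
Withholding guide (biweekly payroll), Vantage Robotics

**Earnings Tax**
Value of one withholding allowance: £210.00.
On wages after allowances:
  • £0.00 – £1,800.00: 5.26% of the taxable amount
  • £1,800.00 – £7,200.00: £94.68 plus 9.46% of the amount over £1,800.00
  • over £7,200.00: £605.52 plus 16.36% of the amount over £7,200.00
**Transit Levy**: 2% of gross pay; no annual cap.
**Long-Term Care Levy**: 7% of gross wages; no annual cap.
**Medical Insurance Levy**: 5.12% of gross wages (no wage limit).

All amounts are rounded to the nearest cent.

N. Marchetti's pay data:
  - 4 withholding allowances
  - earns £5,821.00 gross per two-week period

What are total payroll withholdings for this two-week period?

Earnings Tax: taxable = £5,821.00 − 4×£210.00 = £4,981.00
  £94.68 + 9.46% × (£4,981.00 − £1,800.00) = £94.68 + 9.46% × £3,181.00 = £395.60
Transit Levy: 2% × £5,821.00 = £116.42
Long-Term Care Levy: 7% × £5,821.00 = £407.47
Medical Insurance Levy: 5.12% × £5,821.00 = £298.04
Total: £395.60 + £116.42 + £407.47 + £298.04 = £1,217.53

£1,217.53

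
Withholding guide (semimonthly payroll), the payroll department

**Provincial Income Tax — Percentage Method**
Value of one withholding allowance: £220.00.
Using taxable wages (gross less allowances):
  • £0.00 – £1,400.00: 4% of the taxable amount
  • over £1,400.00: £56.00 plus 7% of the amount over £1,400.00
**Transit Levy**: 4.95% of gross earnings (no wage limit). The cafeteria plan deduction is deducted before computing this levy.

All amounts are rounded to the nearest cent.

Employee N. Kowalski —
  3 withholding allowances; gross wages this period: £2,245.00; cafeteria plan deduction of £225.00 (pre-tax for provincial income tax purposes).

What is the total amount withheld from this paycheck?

£154.39

Provincial Income Tax: taxable = £2,245.00 − £225.00 − 3×£220.00 = £1,360.00
  4% × £1,360.00 = £54.40
Transit Levy: 4.95% × £2,020.00 = £99.99
Total: £54.40 + £99.99 = £154.39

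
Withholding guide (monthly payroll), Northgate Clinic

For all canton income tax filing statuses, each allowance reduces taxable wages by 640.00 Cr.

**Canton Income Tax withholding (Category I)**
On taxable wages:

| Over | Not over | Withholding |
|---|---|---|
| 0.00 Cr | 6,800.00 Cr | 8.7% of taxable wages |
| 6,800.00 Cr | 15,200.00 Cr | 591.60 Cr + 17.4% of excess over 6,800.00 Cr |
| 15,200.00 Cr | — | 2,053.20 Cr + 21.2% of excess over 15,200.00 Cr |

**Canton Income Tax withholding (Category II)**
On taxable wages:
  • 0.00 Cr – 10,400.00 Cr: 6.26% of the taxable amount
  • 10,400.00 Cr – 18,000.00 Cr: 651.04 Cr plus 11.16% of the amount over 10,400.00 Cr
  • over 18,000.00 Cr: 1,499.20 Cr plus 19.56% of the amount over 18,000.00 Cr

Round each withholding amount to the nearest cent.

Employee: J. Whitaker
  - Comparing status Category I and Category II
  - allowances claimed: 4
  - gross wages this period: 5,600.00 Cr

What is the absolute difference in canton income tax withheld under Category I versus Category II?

Canton Income Tax (Category I): taxable = 5,600.00 Cr − 4×640.00 Cr = 3,040.00 Cr
  8.7% × 3,040.00 Cr = 264.48 Cr
Canton Income Tax (Category II): taxable = 5,600.00 Cr − 4×640.00 Cr = 3,040.00 Cr
  6.26% × 3,040.00 Cr = 190.30 Cr
Difference: |264.48 Cr − 190.30 Cr| = 74.18 Cr (higher under Category I)

74.18 Cr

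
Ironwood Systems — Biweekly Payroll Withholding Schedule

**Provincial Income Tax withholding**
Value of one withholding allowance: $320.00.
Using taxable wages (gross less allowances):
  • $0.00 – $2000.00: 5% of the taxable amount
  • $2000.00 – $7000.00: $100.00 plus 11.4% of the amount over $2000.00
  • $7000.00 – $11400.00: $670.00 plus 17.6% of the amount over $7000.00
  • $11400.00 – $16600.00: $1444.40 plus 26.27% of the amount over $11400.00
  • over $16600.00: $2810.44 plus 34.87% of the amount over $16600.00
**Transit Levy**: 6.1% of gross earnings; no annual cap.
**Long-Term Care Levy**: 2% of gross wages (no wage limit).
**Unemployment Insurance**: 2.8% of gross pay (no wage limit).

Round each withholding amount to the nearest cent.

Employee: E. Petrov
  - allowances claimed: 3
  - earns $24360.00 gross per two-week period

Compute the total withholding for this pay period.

$7836.84

Provincial Income Tax: taxable = $24360.00 − 3×$320.00 = $23400.00
  $2810.44 + 34.87% × ($23400.00 − $16600.00) = $2810.44 + 34.87% × $6800.00 = $5181.60
Transit Levy: 6.1% × $24360.00 = $1485.96
Long-Term Care Levy: 2% × $24360.00 = $487.20
Unemployment Insurance: 2.8% × $24360.00 = $682.08
Total: $5181.60 + $1485.96 + $487.20 + $682.08 = $7836.84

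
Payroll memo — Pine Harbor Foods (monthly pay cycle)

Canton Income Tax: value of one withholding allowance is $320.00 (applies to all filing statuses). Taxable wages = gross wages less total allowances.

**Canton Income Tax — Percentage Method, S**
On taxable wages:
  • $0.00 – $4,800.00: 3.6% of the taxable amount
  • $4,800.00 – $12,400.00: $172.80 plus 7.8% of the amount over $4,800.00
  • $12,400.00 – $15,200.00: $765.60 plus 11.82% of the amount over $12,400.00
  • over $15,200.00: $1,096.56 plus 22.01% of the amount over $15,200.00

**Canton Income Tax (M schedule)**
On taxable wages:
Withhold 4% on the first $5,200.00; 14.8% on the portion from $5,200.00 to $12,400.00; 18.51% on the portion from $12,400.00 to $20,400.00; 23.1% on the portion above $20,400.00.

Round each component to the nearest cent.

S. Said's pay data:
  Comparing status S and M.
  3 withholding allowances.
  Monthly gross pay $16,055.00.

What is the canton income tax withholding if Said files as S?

Canton Income Tax (S): taxable = $16,055.00 − 3×$320.00 = $15,095.00
  $765.60 + 11.82% × ($15,095.00 − $12,400.00) = $765.60 + 11.82% × $2,695.00 = $1,084.15

$1,084.15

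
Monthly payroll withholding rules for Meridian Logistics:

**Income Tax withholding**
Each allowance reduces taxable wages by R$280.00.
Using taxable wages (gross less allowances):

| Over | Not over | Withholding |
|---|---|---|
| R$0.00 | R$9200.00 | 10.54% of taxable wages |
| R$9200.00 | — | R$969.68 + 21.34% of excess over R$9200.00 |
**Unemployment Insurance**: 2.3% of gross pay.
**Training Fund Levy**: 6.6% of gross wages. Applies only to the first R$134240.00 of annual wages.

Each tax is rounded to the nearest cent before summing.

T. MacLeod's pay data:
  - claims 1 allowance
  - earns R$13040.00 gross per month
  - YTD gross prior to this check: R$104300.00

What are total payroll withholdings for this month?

R$2889.94

Income Tax: taxable = R$13040.00 − 1×R$280.00 = R$12760.00
  R$969.68 + 21.34% × (R$12760.00 − R$9200.00) = R$969.68 + 21.34% × R$3560.00 = R$1729.38
Unemployment Insurance: 2.3% × R$13040.00 = R$299.92
Training Fund Levy: 6.6% × R$13040.00 = R$860.64
Total: R$1729.38 + R$299.92 + R$860.64 = R$2889.94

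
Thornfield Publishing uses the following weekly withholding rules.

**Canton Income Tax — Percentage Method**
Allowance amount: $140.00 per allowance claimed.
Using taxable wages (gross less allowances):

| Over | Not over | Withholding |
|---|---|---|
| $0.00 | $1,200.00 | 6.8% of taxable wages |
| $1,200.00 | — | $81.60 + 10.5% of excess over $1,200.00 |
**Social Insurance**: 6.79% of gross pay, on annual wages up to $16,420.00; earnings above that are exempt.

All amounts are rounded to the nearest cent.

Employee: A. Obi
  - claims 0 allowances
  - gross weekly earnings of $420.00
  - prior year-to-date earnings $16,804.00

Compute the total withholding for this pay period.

Canton Income Tax: taxable = $420.00
  6.8% × $420.00 = $28.56
Social Insurance: YTD $16,804.00 ≥ cap $16,420.00 → $0.00
Total: $28.56 + $0.00 = $28.56

$28.56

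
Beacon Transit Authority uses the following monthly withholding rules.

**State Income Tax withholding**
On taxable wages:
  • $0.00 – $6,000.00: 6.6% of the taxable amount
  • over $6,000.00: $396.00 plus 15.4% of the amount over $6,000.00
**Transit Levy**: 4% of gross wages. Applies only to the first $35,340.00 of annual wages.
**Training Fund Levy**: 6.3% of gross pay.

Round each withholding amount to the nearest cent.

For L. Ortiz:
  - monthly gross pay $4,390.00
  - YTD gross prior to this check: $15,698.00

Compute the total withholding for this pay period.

State Income Tax: taxable = $4,390.00
  6.6% × $4,390.00 = $289.74
Transit Levy: 4% × $4,390.00 = $175.60
Training Fund Levy: 6.3% × $4,390.00 = $276.57
Total: $289.74 + $175.60 + $276.57 = $741.91

$741.91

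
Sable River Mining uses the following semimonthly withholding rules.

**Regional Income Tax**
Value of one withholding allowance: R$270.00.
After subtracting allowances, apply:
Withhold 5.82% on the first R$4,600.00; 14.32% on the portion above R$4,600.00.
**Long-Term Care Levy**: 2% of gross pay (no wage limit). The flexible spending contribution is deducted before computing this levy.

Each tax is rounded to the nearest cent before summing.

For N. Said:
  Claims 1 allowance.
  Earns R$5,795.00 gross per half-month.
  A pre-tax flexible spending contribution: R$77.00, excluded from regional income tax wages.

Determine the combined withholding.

Regional Income Tax: taxable = R$5,795.00 − R$77.00 − 1×R$270.00 = R$5,448.00
  R$267.72 + 14.32% × (R$5,448.00 − R$4,600.00) = R$267.72 + 14.32% × R$848.00 = R$389.15
Long-Term Care Levy: 2% × R$5,718.00 = R$114.36
Total: R$389.15 + R$114.36 = R$503.51

R$503.51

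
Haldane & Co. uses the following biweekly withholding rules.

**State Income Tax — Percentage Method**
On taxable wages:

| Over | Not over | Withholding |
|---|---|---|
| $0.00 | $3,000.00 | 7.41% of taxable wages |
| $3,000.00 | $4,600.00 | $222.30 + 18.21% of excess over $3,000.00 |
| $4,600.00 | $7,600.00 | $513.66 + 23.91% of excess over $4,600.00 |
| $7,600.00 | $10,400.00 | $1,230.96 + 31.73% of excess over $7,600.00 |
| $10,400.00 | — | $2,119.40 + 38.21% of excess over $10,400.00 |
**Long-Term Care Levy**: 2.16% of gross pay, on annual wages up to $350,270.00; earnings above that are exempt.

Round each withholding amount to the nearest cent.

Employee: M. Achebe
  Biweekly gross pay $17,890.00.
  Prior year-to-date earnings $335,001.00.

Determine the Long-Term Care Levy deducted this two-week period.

$329.81

Long-Term Care Levy: cap $350,270.00 − YTD $335,001.00 = $15,269.00 subject; 2.16% × $15,269.00 = $329.81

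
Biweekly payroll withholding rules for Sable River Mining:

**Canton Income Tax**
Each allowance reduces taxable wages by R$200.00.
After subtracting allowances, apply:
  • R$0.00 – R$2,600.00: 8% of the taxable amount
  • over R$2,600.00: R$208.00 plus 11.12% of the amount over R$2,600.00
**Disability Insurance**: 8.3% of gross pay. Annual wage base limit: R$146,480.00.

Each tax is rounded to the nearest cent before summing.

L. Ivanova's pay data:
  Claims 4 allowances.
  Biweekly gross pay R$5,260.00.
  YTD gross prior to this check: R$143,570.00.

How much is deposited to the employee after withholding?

Canton Income Tax: taxable = R$5,260.00 − 4×R$200.00 = R$4,460.00
  R$208.00 + 11.12% × (R$4,460.00 − R$2,600.00) = R$208.00 + 11.12% × R$1,860.00 = R$414.83
Disability Insurance: cap R$146,480.00 − YTD R$143,570.00 = R$2,910.00 subject; 8.3% × R$2,910.00 = R$241.53
Total withheld: R$414.83 + R$241.53 = R$656.36
Net pay: R$5,260.00 − R$656.36 = R$4,603.64

R$4,603.64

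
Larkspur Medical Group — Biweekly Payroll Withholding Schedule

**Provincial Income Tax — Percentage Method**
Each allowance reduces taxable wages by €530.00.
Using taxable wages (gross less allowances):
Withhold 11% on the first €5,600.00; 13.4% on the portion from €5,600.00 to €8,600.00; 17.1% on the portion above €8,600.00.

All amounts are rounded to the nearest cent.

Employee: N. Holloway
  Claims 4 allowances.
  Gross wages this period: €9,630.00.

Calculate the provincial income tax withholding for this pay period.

€871.94

Provincial Income Tax: taxable = €9,630.00 − 4×€530.00 = €7,510.00
  €616.00 + 13.4% × (€7,510.00 − €5,600.00) = €616.00 + 13.4% × €1,910.00 = €871.94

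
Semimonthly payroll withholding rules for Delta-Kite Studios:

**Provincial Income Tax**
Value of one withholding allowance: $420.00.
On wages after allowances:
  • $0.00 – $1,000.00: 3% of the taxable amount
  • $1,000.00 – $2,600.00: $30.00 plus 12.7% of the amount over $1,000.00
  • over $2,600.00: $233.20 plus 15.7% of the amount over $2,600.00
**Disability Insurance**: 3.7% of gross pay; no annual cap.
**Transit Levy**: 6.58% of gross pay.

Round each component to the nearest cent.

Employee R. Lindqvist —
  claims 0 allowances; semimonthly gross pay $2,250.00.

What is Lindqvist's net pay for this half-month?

Provincial Income Tax: taxable = $2,250.00
  $30.00 + 12.7% × ($2,250.00 − $1,000.00) = $30.00 + 12.7% × $1,250.00 = $188.75
Disability Insurance: 3.7% × $2,250.00 = $83.25
Transit Levy: 6.58% × $2,250.00 = $148.05
Total withheld: $188.75 + $83.25 + $148.05 = $420.05
Net pay: $2,250.00 − $420.05 = $1,829.95

$1,829.95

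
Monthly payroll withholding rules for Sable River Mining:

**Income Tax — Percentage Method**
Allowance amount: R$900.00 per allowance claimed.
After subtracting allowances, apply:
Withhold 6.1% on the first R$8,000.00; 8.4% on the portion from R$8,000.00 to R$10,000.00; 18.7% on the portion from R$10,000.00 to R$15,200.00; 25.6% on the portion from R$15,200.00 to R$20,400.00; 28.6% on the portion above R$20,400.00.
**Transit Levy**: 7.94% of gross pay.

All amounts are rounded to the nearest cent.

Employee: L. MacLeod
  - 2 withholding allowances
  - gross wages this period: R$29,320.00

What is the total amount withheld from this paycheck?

R$7,323.93

Income Tax: taxable = R$29,320.00 − 2×R$900.00 = R$27,520.00
  R$2,959.60 + 28.6% × (R$27,520.00 − R$20,400.00) = R$2,959.60 + 28.6% × R$7,120.00 = R$4,995.92
Transit Levy: 7.94% × R$29,320.00 = R$2,328.01
Total: R$4,995.92 + R$2,328.01 = R$7,323.93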